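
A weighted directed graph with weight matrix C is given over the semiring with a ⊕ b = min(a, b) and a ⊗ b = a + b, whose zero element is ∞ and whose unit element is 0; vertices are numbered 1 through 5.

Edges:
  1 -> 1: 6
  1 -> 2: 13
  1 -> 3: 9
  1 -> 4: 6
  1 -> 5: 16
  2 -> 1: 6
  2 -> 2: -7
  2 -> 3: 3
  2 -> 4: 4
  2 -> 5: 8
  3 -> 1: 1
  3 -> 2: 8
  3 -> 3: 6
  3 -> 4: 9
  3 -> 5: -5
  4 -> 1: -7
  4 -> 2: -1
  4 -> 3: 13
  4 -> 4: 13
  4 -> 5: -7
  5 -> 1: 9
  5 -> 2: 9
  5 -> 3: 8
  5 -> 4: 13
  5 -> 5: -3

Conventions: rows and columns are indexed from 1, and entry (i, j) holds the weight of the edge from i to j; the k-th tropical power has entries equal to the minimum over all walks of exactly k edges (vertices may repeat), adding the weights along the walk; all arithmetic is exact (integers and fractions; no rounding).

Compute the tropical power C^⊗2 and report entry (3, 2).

C^⊗2:
  [-1, 5, 15, 12, -1]
  [-3, -14, -4, -3, -3]
  [2, 1, 3, 7, -8]
  [-1, -8, 1, -1, -10]
  [6, 2, 5, 10, -6]
Key observation: the optimum is the walk 3->2->2, with weight 8 + (-7) = 1.
Optimal value attained by: walk 3->2->2.
Answer: (C^⊗2)[3][2] = 1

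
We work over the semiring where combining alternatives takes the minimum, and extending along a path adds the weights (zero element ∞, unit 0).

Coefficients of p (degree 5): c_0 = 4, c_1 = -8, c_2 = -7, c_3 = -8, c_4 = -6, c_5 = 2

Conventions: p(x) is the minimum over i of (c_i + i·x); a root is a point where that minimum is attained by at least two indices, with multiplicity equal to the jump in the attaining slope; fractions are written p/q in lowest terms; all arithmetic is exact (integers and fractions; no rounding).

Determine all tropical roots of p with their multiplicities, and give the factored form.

hull edge (i=0, c=4) to (i=1, c=-8): slope -12, span 1
hull edge (i=1, c=-8) to (i=3, c=-8): slope 0, span 2
hull edge (i=3, c=-8) to (i=4, c=-6): slope 2, span 1
hull edge (i=4, c=-6) to (i=5, c=2): slope 8, span 1
Factored form: p(x) = 2 ⊗ (x ⊕ (-8)) ⊗ (x ⊕ (-2)) ⊗ (x ⊕ 0) ⊗ (x ⊕ 0) ⊗ (x ⊕ 12)
Answer: roots = -8 (mult 1), -2 (mult 1), 0 (mult 2), 12 (mult 1)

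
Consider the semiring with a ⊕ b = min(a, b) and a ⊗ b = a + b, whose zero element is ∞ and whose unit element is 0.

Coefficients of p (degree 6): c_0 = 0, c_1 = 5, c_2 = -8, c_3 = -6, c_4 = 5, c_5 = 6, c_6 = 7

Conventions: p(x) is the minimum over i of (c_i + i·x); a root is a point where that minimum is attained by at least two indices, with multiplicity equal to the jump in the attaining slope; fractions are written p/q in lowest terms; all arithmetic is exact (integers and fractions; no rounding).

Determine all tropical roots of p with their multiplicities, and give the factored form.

hull edge (i=0, c=0) to (i=2, c=-8): slope -4, span 2
hull edge (i=2, c=-8) to (i=3, c=-6): slope 2, span 1
hull edge (i=3, c=-6) to (i=6, c=7): slope 13/3, span 3
Factored form: p(x) = 7 ⊗ (x ⊕ (-13/3)) ⊗ (x ⊕ (-13/3)) ⊗ (x ⊕ (-13/3)) ⊗ (x ⊕ (-2)) ⊗ (x ⊕ 4) ⊗ (x ⊕ 4)
Answer: roots = -13/3 (mult 3), -2 (mult 1), 4 (mult 2)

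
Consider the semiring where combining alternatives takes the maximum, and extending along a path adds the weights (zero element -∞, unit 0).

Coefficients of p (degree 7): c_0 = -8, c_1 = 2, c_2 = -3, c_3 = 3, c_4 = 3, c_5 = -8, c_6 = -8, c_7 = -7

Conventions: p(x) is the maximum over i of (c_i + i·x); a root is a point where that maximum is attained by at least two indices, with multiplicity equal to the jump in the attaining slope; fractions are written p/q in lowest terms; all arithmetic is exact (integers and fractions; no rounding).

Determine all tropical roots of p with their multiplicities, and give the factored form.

hull edge (i=0, c=-8) to (i=1, c=2): slope 10, span 1
hull edge (i=1, c=2) to (i=3, c=3): slope 1/2, span 2
hull edge (i=3, c=3) to (i=4, c=3): slope 0, span 1
hull edge (i=4, c=3) to (i=7, c=-7): slope -10/3, span 3
Factored form: p(x) = -7 ⊗ (x ⊕ (-10)) ⊗ (x ⊕ (-1/2)) ⊗ (x ⊕ (-1/2)) ⊗ (x ⊕ 0) ⊗ (x ⊕ 10/3) ⊗ (x ⊕ 10/3) ⊗ (x ⊕ 10/3)
Answer: roots = -10 (mult 1), -1/2 (mult 2), 0 (mult 1), 10/3 (mult 3)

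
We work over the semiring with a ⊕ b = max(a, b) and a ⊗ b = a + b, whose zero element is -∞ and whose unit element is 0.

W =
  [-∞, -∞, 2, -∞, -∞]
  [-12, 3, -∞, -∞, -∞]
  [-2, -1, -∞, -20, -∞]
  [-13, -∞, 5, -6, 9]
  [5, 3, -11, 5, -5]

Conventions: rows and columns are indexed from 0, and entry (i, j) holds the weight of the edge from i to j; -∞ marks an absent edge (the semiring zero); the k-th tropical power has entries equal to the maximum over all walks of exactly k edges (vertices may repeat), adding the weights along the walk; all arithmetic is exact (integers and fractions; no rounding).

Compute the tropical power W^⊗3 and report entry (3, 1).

W^⊗2:
  [0, 1, -∞, -18, -∞]
  [-9, 6, -10, -∞, -∞]
  [-13, 2, 0, -26, -11]
  [14, 12, -1, 14, 4]
  [0, 6, 10, 0, 14]
W^⊗3:
  [-11, 4, 2, -24, -9]
  [-6, 9, -7, -30, -∞]
  [-2, 5, -11, -6, -16]
  [9, 15, 19, 9, 23]
  [19, 17, 5, 19, 9]
Key observation: the optimum is the walk 3->4->1->1, with weight 9 + 3 + 3 = 15.
Optimal value attained by: walk 3->4->1->1.
Answer: (W^⊗3)[3][1] = 15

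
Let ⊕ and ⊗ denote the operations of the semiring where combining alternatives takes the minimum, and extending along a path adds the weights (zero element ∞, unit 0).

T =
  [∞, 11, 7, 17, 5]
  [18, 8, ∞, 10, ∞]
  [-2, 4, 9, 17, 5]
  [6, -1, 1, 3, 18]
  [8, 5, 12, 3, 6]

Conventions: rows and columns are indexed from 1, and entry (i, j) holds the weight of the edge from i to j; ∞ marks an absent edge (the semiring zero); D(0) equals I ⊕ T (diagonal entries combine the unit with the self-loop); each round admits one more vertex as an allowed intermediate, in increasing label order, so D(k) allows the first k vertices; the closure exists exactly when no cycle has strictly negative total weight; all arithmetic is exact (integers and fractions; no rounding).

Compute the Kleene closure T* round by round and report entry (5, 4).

D(0):
  [0, 11, 7, 17, 5]
  [18, 0, ∞, 10, ∞]
  [-2, 4, 0, 17, 5]
  [6, -1, 1, 0, 18]
  [8, 5, 12, 3, 0]
D(1):
  [0, 11, 7, 17, 5]
  [18, 0, 25, 10, 23]
  [-2, 4, 0, 15, 3]
  [6, -1, 1, 0, 11]
  [8, 5, 12, 3, 0]
D(2):
  [0, 11, 7, 17, 5]
  [18, 0, 25, 10, 23]
  [-2, 4, 0, 14, 3]
  [6, -1, 1, 0, 11]
  [8, 5, 12, 3, 0]
D(3):
  [0, 11, 7, 17, 5]
  [18, 0, 25, 10, 23]
  [-2, 4, 0, 14, 3]
  [-1, -1, 1, 0, 4]
  [8, 5, 12, 3, 0]
D(4):
  [0, 11, 7, 17, 5]
  [9, 0, 11, 10, 14]
  [-2, 4, 0, 14, 3]
  [-1, -1, 1, 0, 4]
  [2, 2, 4, 3, 0]
D(5):
  [0, 7, 7, 8, 5]
  [9, 0, 11, 10, 14]
  [-2, 4, 0, 6, 3]
  [-1, -1, 1, 0, 4]
  [2, 2, 4, 3, 0]
Answer: T*[5][4] = 3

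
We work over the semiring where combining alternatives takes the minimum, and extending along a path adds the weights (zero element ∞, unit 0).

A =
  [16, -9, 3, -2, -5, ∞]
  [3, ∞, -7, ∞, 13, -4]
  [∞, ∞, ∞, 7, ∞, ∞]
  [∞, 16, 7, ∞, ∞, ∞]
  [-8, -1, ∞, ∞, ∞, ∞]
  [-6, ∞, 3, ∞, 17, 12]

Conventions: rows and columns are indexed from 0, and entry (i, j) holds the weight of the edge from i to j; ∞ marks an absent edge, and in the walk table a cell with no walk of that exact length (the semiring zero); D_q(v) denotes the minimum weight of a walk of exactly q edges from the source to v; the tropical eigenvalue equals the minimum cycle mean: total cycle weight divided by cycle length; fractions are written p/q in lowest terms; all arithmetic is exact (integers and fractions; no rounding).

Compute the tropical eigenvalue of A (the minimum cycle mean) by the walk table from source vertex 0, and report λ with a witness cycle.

q=0: [0, ∞, ∞, ∞, ∞, ∞]
q=1: [16, -9, 3, -2, -5, ∞]
q=2: [-13, -6, -16, 10, 4, -13]
q=3: [-19, -22, -13, -15, -18, -10]
q=4: [-26, -28, -29, -21, -24, -26]
q=5: [-32, -35, -35, -28, -31, -32]
q=6: [-39, -41, -42, -34, -37, -39]
Optimal cycle mean attained by: cycle 0->4->0, total (-5) + (-8), length 2.
Answer: λ = -13/2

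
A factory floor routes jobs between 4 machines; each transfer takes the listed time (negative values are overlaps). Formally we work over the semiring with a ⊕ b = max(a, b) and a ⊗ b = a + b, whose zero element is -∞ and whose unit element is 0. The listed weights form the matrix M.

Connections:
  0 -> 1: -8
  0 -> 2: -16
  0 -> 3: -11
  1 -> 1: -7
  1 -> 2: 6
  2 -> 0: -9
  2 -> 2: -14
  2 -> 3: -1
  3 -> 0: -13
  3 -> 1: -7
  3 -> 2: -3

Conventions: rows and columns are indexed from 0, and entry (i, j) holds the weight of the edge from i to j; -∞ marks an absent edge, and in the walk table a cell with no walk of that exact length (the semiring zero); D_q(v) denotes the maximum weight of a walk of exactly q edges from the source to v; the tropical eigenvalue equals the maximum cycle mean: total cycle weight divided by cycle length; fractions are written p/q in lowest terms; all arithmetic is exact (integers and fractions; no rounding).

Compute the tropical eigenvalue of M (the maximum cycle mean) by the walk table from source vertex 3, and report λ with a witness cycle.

q=0: [-∞, -∞, -∞, 0]
q=1: [-13, -7, -3, -∞]
q=2: [-12, -14, -1, -4]
q=3: [-10, -11, -7, -2]
q=4: [-15, -9, -5, -8]
Optimal cycle mean attained by: cycle 1->2->3->1, total 6 + (-1) + (-7), length 3.
Answer: λ = -2/3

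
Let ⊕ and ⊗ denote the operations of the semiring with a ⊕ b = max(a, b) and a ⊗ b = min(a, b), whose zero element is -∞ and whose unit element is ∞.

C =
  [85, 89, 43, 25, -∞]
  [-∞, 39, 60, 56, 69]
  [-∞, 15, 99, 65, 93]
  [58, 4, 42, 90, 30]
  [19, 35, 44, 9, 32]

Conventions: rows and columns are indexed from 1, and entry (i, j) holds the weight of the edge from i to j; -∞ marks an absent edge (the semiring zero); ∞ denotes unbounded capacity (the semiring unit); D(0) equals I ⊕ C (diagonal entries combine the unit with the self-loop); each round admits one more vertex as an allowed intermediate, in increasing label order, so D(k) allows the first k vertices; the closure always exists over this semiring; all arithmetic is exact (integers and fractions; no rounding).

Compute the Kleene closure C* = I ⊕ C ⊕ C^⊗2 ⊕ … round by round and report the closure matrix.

D(0):
  [∞, 89, 43, 25, -∞]
  [-∞, ∞, 60, 56, 69]
  [-∞, 15, ∞, 65, 93]
  [58, 4, 42, ∞, 30]
  [19, 35, 44, 9, ∞]
D(1):
  [∞, 89, 43, 25, -∞]
  [-∞, ∞, 60, 56, 69]
  [-∞, 15, ∞, 65, 93]
  [58, 58, 43, ∞, 30]
  [19, 35, 44, 19, ∞]
D(2):
  [∞, 89, 60, 56, 69]
  [-∞, ∞, 60, 56, 69]
  [-∞, 15, ∞, 65, 93]
  [58, 58, 58, ∞, 58]
  [19, 35, 44, 35, ∞]
D(3):
  [∞, 89, 60, 60, 69]
  [-∞, ∞, 60, 60, 69]
  [-∞, 15, ∞, 65, 93]
  [58, 58, 58, ∞, 58]
  [19, 35, 44, 44, ∞]
D(4):
  [∞, 89, 60, 60, 69]
  [58, ∞, 60, 60, 69]
  [58, 58, ∞, 65, 93]
  [58, 58, 58, ∞, 58]
  [44, 44, 44, 44, ∞]
D(5):
  [∞, 89, 60, 60, 69]
  [58, ∞, 60, 60, 69]
  [58, 58, ∞, 65, 93]
  [58, 58, 58, ∞, 58]
  [44, 44, 44, 44, ∞]
Answer: C* = [[∞, 89, 60, 60, 69], [58, ∞, 60, 60, 69], [58, 58, ∞, 65, 93], [58, 58, 58, ∞, 58], [44, 44, 44, 44, ∞]]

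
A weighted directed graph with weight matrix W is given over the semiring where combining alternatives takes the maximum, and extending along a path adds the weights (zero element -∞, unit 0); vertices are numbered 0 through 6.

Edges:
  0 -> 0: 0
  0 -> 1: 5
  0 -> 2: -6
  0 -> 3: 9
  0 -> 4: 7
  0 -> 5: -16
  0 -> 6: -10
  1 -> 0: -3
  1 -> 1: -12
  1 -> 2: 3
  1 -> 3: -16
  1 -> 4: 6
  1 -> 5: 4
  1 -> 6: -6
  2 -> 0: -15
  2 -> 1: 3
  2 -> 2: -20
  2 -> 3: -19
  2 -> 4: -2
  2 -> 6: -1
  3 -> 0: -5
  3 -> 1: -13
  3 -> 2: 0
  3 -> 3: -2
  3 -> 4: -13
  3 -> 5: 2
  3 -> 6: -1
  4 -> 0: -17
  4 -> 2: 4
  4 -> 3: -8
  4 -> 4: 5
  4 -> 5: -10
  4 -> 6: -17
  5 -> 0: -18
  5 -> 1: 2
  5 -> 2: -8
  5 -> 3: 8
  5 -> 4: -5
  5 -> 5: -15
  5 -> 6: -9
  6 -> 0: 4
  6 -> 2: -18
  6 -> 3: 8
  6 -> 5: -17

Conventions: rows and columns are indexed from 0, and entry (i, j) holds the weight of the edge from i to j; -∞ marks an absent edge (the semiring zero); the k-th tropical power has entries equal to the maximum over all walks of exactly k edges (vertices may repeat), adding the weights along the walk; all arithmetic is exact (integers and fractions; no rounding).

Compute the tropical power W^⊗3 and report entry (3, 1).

W^⊗2:
  [4, 5, 11, 9, 12, 11, 8]
  [-2, 6, 10, 12, 11, -4, 2]
  [3, -9, 6, 7, 9, 7, -3]
  [3, 4, -2, 10, 2, 0, -1]
  [-11, 7, 9, -2, 10, -5, 3]
  [3, -5, 8, 6, 8, 10, 7]
  [4, 9, 8, 13, 11, 10, 7]
W^⊗3:
  [12, 14, 16, 19, 17, 11, 10]
  [7, 13, 15, 10, 16, 14, 11]
  [3, 9, 13, 15, 14, 9, 6]
  [5, 8, 10, 12, 10, 12, 9]
  [7, 12, 14, 11, 15, 11, 8]
  [11, 12, 12, 18, 13, 8, 7]
  [11, 12, 15, 18, 16, 15, 12]
Key observation: the optimum is the walk 3->6->0->1, with weight (-1) + 4 + 5 = 8.
Optimal value attained by: walk 3->6->0->1.
Answer: (W^⊗3)[3][1] = 8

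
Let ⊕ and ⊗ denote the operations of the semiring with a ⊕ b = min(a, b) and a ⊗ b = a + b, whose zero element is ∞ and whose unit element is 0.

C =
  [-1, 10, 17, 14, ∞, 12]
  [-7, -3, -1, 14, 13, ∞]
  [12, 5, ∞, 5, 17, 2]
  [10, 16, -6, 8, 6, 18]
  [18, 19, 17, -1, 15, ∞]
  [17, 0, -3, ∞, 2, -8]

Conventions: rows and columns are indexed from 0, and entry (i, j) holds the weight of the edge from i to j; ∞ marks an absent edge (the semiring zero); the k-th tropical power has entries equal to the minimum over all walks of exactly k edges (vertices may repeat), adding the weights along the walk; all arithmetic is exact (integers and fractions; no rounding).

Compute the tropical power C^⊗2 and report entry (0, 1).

C^⊗2:
  [-2, 7, 8, 13, 14, 4]
  [-10, -6, -4, 4, 10, 1]
  [-2, 2, -1, 13, 4, -6]
  [6, -1, 2, -1, 11, -4]
  [9, 15, -7, 7, 5, 17]
  [-7, -8, -11, 1, -6, -16]
Key observation: the optimum is the walk 0->1->1, with weight 10 + (-3) = 7.
Optimal value attained by: walk 0->1->1.
Answer: (C^⊗2)[0][1] = 7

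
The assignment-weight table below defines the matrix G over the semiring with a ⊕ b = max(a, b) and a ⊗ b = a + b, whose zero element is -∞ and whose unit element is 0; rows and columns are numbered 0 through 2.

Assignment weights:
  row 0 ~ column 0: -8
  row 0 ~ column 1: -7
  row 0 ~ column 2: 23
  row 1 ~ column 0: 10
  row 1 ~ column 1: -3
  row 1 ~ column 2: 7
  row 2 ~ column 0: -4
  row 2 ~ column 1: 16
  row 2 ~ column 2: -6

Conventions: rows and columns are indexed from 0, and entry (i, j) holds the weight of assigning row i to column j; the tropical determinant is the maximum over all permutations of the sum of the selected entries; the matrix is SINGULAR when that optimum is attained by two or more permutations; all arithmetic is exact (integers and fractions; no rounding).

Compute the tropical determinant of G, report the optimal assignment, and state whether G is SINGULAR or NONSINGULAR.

σ = (0, 1, 2): (-8) + (-3) + (-6) = -17
σ = (0, 2, 1): (-8) + 7 + 16 = 15
σ = (1, 0, 2): (-7) + 10 + (-6) = -3
σ = (1, 2, 0): (-7) + 7 + (-4) = -4
σ = (2, 0, 1): 23 + 10 + 16 = 49
σ = (2, 1, 0): 23 + (-3) + (-4) = 16
Optimal value attained by: σ = (2, 0, 1).
Answer: det⊕(G) = 49; verdict: NONSINGULAR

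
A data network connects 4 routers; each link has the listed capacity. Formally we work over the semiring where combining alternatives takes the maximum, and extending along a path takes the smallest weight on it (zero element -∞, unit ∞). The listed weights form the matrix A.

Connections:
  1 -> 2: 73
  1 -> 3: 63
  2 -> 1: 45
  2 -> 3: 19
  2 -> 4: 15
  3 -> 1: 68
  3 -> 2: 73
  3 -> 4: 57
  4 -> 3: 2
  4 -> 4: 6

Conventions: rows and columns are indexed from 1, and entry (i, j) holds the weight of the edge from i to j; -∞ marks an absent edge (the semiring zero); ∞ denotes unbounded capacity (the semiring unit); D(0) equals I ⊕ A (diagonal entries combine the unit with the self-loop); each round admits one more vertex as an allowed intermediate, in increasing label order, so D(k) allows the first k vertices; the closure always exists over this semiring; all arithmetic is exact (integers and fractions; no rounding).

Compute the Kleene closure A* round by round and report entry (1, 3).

D(0):
  [∞, 73, 63, -∞]
  [45, ∞, 19, 15]
  [68, 73, ∞, 57]
  [-∞, -∞, 2, ∞]
D(1):
  [∞, 73, 63, -∞]
  [45, ∞, 45, 15]
  [68, 73, ∞, 57]
  [-∞, -∞, 2, ∞]
D(2):
  [∞, 73, 63, 15]
  [45, ∞, 45, 15]
  [68, 73, ∞, 57]
  [-∞, -∞, 2, ∞]
D(3):
  [∞, 73, 63, 57]
  [45, ∞, 45, 45]
  [68, 73, ∞, 57]
  [2, 2, 2, ∞]
D(4):
  [∞, 73, 63, 57]
  [45, ∞, 45, 45]
  [68, 73, ∞, 57]
  [2, 2, 2, ∞]
Answer: A*[1][3] = 63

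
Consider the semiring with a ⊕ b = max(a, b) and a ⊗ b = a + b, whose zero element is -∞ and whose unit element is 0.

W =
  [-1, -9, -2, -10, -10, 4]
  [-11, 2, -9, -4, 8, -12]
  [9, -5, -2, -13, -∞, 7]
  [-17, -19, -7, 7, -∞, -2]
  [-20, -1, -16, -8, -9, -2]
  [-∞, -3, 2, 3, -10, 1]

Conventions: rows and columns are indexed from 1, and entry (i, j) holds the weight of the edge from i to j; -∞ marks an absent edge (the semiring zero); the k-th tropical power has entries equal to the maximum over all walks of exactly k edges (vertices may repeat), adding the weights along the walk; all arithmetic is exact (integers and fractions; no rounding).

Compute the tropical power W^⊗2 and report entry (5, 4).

W^⊗2:
  [7, 1, 6, 7, -1, 5]
  [0, 7, -7, 3, 10, 6]
  [8, 4, 9, 10, 3, 13]
  [2, -5, 0, 14, -11, 5]
  [-7, 1, 0, 1, 7, -1]
  [11, -1, 3, 10, 5, 9]
Key observation: the optimum is the walk 5->6->4, with weight (-2) + 3 = 1.
Optimal value attained by: walk 5->6->4.
Answer: (W^⊗2)[5][4] = 1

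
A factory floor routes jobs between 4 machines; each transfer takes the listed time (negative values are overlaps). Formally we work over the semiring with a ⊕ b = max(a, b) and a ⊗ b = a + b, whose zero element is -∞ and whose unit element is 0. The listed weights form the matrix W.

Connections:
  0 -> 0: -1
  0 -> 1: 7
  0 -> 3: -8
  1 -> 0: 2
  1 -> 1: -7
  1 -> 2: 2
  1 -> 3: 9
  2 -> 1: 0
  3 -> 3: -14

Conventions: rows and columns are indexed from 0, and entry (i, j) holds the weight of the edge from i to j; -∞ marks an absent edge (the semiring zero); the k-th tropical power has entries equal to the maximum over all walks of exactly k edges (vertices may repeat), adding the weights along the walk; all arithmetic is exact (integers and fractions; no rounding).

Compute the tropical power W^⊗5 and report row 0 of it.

W^⊗2:
  [9, 6, 9, 16]
  [1, 9, -5, 2]
  [2, -7, 2, 9]
  [-∞, -∞, -∞, -28]
W^⊗3:
  [8, 16, 8, 15]
  [11, 8, 11, 18]
  [1, 9, -5, 2]
  [-∞, -∞, -∞, -42]
W^⊗4:
  [18, 15, 18, 25]
  [10, 18, 10, 17]
  [11, 8, 11, 18]
  [-∞, -∞, -∞, -56]
W^⊗5:
  [17, 25, 17, 24]
  [20, 17, 20, 27]
  [10, 18, 10, 17]
  [-∞, -∞, -∞, -70]
Answer: row 0 of W^⊗5 = [17, 25, 17, 24]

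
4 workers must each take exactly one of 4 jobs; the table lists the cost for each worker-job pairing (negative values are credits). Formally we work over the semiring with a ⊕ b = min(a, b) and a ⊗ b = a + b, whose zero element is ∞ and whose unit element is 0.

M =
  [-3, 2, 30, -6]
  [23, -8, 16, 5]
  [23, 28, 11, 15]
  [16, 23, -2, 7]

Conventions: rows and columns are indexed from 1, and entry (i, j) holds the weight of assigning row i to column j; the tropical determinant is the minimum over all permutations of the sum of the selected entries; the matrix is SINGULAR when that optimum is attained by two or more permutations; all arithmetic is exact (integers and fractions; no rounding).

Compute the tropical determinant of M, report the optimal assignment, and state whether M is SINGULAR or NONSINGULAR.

σ = (1, 2, 3, 4): (-3) + (-8) + 11 + 7 = 7
σ = (1, 2, 4, 3): (-3) + (-8) + 15 + (-2) = 2
σ = (1, 3, 2, 4): (-3) + 16 + 28 + 7 = 48
σ = (1, 3, 4, 2): (-3) + 16 + 15 + 23 = 51
σ = (1, 4, 2, 3): (-3) + 5 + 28 + (-2) = 28
σ = (1, 4, 3, 2): (-3) + 5 + 11 + 23 = 36
σ = (2, 1, 3, 4): 2 + 23 + 11 + 7 = 43
σ = (2, 1, 4, 3): 2 + 23 + 15 + (-2) = 38
σ = (2, 3, 1, 4): 2 + 16 + 23 + 7 = 48
σ = (2, 3, 4, 1): 2 + 16 + 15 + 16 = 49
σ = (2, 4, 1, 3): 2 + 5 + 23 + (-2) = 28
σ = (2, 4, 3, 1): 2 + 5 + 11 + 16 = 34
σ = (3, 1, 2, 4): 30 + 23 + 28 + 7 = 88
σ = (3, 1, 4, 2): 30 + 23 + 15 + 23 = 91
σ = (3, 2, 1, 4): 30 + (-8) + 23 + 7 = 52
σ = (3, 2, 4, 1): 30 + (-8) + 15 + 16 = 53
σ = (3, 4, 1, 2): 30 + 5 + 23 + 23 = 81
σ = (3, 4, 2, 1): 30 + 5 + 28 + 16 = 79
σ = (4, 1, 2, 3): (-6) + 23 + 28 + (-2) = 43
σ = (4, 1, 3, 2): (-6) + 23 + 11 + 23 = 51
σ = (4, 2, 1, 3): (-6) + (-8) + 23 + (-2) = 7
σ = (4, 2, 3, 1): (-6) + (-8) + 11 + 16 = 13
σ = (4, 3, 1, 2): (-6) + 16 + 23 + 23 = 56
σ = (4, 3, 2, 1): (-6) + 16 + 28 + 16 = 54
Optimal value attained by: σ = (1, 2, 4, 3).
Answer: det⊕(M) = 2; verdict: NONSINGULAR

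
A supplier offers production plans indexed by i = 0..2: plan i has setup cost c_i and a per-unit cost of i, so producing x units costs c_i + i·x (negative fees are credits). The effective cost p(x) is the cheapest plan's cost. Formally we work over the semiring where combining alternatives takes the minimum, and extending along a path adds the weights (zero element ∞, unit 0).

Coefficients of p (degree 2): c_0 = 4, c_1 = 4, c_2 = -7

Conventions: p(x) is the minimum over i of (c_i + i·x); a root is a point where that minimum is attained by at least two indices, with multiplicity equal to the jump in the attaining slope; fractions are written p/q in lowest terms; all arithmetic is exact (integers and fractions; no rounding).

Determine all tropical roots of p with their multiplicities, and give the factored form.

hull edge (i=0, c=4) to (i=2, c=-7): slope -11/2, span 2
Factored form: p(x) = -7 ⊗ (x ⊕ 11/2) ⊗ (x ⊕ 11/2)
Answer: roots = 11/2 (mult 2)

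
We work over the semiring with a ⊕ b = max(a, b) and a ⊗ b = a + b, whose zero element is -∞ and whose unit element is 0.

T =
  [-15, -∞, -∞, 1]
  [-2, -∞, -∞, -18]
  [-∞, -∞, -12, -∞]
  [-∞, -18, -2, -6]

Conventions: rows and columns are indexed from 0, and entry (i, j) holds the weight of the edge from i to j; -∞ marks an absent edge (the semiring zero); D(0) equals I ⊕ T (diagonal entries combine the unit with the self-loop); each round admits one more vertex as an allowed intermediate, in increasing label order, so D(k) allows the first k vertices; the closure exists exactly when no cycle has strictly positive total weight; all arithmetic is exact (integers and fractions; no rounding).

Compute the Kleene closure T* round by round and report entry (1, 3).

D(0):
  [0, -∞, -∞, 1]
  [-2, 0, -∞, -18]
  [-∞, -∞, 0, -∞]
  [-∞, -18, -2, 0]
D(1):
  [0, -∞, -∞, 1]
  [-2, 0, -∞, -1]
  [-∞, -∞, 0, -∞]
  [-∞, -18, -2, 0]
D(2):
  [0, -∞, -∞, 1]
  [-2, 0, -∞, -1]
  [-∞, -∞, 0, -∞]
  [-20, -18, -2, 0]
D(3):
  [0, -∞, -∞, 1]
  [-2, 0, -∞, -1]
  [-∞, -∞, 0, -∞]
  [-20, -18, -2, 0]
D(4):
  [0, -17, -1, 1]
  [-2, 0, -3, -1]
  [-∞, -∞, 0, -∞]
  [-20, -18, -2, 0]
Answer: T*[1][3] = -1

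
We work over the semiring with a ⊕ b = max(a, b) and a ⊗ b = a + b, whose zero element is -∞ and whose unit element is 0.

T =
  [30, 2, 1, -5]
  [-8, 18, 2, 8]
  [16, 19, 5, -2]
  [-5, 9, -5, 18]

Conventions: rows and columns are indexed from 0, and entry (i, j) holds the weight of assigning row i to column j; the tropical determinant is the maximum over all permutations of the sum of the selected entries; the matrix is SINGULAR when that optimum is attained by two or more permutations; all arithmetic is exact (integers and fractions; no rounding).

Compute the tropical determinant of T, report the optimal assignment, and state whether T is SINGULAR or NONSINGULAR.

σ = (0, 1, 2, 3): 30 + 18 + 5 + 18 = 71
σ = (0, 1, 3, 2): 30 + 18 + (-2) + (-5) = 41
σ = (0, 2, 1, 3): 30 + 2 + 19 + 18 = 69
σ = (0, 2, 3, 1): 30 + 2 + (-2) + 9 = 39
σ = (0, 3, 1, 2): 30 + 8 + 19 + (-5) = 52
σ = (0, 3, 2, 1): 30 + 8 + 5 + 9 = 52
σ = (1, 0, 2, 3): 2 + (-8) + 5 + 18 = 17
σ = (1, 0, 3, 2): 2 + (-8) + (-2) + (-5) = -13
σ = (1, 2, 0, 3): 2 + 2 + 16 + 18 = 38
σ = (1, 2, 3, 0): 2 + 2 + (-2) + (-5) = -3
σ = (1, 3, 0, 2): 2 + 8 + 16 + (-5) = 21
σ = (1, 3, 2, 0): 2 + 8 + 5 + (-5) = 10
σ = (2, 0, 1, 3): 1 + (-8) + 19 + 18 = 30
σ = (2, 0, 3, 1): 1 + (-8) + (-2) + 9 = 0
σ = (2, 1, 0, 3): 1 + 18 + 16 + 18 = 53
σ = (2, 1, 3, 0): 1 + 18 + (-2) + (-5) = 12
σ = (2, 3, 0, 1): 1 + 8 + 16 + 9 = 34
σ = (2, 3, 1, 0): 1 + 8 + 19 + (-5) = 23
σ = (3, 0, 1, 2): (-5) + (-8) + 19 + (-5) = 1
σ = (3, 0, 2, 1): (-5) + (-8) + 5 + 9 = 1
σ = (3, 1, 0, 2): (-5) + 18 + 16 + (-5) = 24
σ = (3, 1, 2, 0): (-5) + 18 + 5 + (-5) = 13
σ = (3, 2, 0, 1): (-5) + 2 + 16 + 9 = 22
σ = (3, 2, 1, 0): (-5) + 2 + 19 + (-5) = 11
Optimal value attained by: σ = (0, 1, 2, 3).
Answer: det⊕(T) = 71; verdict: NONSINGULAR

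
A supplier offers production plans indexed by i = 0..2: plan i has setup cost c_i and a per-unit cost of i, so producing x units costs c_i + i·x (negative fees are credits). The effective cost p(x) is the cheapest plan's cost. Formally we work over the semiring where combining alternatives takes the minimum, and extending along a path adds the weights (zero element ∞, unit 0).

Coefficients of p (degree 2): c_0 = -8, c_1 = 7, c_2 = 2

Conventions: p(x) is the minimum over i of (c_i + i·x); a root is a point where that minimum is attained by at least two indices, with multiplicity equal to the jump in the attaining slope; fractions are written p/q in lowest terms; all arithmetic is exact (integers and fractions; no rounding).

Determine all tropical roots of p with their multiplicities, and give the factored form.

hull edge (i=0, c=-8) to (i=2, c=2): slope 5, span 2
Factored form: p(x) = 2 ⊗ (x ⊕ (-5)) ⊗ (x ⊕ (-5))
Answer: roots = -5 (mult 2)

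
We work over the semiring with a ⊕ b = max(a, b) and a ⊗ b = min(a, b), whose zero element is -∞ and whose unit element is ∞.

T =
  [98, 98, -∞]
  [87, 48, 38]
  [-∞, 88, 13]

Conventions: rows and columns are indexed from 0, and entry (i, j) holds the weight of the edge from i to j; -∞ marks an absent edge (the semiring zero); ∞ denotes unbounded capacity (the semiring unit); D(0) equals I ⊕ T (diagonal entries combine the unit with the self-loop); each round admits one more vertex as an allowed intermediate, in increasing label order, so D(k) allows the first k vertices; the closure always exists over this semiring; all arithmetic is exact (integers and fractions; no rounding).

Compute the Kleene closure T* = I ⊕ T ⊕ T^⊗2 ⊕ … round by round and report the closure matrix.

D(0):
  [∞, 98, -∞]
  [87, ∞, 38]
  [-∞, 88, ∞]
D(1):
  [∞, 98, -∞]
  [87, ∞, 38]
  [-∞, 88, ∞]
D(2):
  [∞, 98, 38]
  [87, ∞, 38]
  [87, 88, ∞]
D(3):
  [∞, 98, 38]
  [87, ∞, 38]
  [87, 88, ∞]
Answer: T* = [[∞, 98, 38], [87, ∞, 38], [87, 88, ∞]]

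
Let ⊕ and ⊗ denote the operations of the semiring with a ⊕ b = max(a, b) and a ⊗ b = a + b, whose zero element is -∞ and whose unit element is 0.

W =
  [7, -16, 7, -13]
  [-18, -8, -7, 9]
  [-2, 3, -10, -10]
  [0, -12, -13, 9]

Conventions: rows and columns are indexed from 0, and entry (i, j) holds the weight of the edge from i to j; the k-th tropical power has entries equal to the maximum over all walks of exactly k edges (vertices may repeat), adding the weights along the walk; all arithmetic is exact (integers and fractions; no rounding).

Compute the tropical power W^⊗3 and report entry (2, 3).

W^⊗2:
  [14, 10, 14, -3]
  [9, -3, -4, 18]
  [5, -5, 5, 12]
  [9, -3, 7, 18]
W^⊗3:
  [21, 17, 21, 19]
  [18, 6, 16, 27]
  [12, 8, 12, 21]
  [18, 10, 16, 27]
Key observation: the optimum is the walk 2->1->3->3, with weight 3 + 9 + 9 = 21.
Optimal value attained by: walk 2->1->3->3.
Answer: (W^⊗3)[2][3] = 21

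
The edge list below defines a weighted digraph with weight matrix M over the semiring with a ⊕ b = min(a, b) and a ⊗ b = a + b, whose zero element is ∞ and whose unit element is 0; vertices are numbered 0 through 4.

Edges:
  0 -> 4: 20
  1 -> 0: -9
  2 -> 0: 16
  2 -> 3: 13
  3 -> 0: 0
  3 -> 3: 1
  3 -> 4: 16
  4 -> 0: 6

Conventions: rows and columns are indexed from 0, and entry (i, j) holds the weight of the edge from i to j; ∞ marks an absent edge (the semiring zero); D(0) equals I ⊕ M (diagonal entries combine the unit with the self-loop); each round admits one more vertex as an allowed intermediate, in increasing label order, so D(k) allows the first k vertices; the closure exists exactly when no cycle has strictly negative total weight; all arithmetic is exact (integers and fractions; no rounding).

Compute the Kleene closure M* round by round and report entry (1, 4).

D(0):
  [0, ∞, ∞, ∞, 20]
  [-9, 0, ∞, ∞, ∞]
  [16, ∞, 0, 13, ∞]
  [0, ∞, ∞, 0, 16]
  [6, ∞, ∞, ∞, 0]
D(1):
  [0, ∞, ∞, ∞, 20]
  [-9, 0, ∞, ∞, 11]
  [16, ∞, 0, 13, 36]
  [0, ∞, ∞, 0, 16]
  [6, ∞, ∞, ∞, 0]
D(2):
  [0, ∞, ∞, ∞, 20]
  [-9, 0, ∞, ∞, 11]
  [16, ∞, 0, 13, 36]
  [0, ∞, ∞, 0, 16]
  [6, ∞, ∞, ∞, 0]
D(3):
  [0, ∞, ∞, ∞, 20]
  [-9, 0, ∞, ∞, 11]
  [16, ∞, 0, 13, 36]
  [0, ∞, ∞, 0, 16]
  [6, ∞, ∞, ∞, 0]
D(4):
  [0, ∞, ∞, ∞, 20]
  [-9, 0, ∞, ∞, 11]
  [13, ∞, 0, 13, 29]
  [0, ∞, ∞, 0, 16]
  [6, ∞, ∞, ∞, 0]
D(5):
  [0, ∞, ∞, ∞, 20]
  [-9, 0, ∞, ∞, 11]
  [13, ∞, 0, 13, 29]
  [0, ∞, ∞, 0, 16]
  [6, ∞, ∞, ∞, 0]
Answer: M*[1][4] = 11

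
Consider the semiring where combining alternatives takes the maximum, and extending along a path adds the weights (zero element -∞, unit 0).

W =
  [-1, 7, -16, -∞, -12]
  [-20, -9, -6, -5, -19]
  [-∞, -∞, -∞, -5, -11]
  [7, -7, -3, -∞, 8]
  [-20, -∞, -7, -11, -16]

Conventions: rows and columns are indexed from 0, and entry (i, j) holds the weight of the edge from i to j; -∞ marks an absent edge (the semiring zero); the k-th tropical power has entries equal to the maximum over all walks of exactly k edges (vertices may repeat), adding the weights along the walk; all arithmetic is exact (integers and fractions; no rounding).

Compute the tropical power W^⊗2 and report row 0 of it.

W^⊗2:
  [-2, 6, 1, 2, -12]
  [2, -12, -8, -11, 3]
  [2, -12, -8, -22, 3]
  [6, 14, 1, -3, -5]
  [-4, -13, -14, -12, -3]
Answer: row 0 of W^⊗2 = [-2, 6, 1, 2, -12]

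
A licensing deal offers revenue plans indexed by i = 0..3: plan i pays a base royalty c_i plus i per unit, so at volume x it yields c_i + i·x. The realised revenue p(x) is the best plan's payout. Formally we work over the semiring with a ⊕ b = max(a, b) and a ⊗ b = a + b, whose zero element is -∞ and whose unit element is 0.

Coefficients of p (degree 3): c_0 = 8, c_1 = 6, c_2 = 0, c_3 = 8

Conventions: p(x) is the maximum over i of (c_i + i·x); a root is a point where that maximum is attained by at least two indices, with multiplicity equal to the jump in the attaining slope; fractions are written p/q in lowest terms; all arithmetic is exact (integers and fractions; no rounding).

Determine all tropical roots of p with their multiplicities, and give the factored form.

hull edge (i=0, c=8) to (i=3, c=8): slope 0, span 3
Factored form: p(x) = 8 ⊗ (x ⊕ 0) ⊗ (x ⊕ 0) ⊗ (x ⊕ 0)
Answer: roots = 0 (mult 3)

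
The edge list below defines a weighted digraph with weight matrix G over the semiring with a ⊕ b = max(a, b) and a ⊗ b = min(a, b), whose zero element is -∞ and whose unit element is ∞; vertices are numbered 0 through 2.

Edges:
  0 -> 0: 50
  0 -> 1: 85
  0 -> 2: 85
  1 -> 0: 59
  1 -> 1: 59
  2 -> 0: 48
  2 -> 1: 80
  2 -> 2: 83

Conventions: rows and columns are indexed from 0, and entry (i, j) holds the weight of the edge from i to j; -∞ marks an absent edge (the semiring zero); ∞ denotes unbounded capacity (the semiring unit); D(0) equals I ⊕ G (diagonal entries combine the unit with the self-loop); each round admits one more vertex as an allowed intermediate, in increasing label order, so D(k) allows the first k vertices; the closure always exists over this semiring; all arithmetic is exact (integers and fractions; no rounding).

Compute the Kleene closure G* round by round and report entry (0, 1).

D(0):
  [∞, 85, 85]
  [59, ∞, -∞]
  [48, 80, ∞]
D(1):
  [∞, 85, 85]
  [59, ∞, 59]
  [48, 80, ∞]
D(2):
  [∞, 85, 85]
  [59, ∞, 59]
  [59, 80, ∞]
D(3):
  [∞, 85, 85]
  [59, ∞, 59]
  [59, 80, ∞]
Answer: G*[0][1] = 85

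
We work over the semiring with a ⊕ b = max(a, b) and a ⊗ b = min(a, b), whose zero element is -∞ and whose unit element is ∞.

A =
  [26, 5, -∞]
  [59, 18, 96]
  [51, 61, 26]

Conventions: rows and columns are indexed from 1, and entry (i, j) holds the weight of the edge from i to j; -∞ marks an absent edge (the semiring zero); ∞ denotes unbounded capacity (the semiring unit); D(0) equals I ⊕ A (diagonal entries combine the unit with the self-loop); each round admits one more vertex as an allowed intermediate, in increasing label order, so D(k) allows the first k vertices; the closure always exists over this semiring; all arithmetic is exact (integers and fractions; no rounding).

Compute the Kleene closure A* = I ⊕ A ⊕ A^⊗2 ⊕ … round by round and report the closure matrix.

D(0):
  [∞, 5, -∞]
  [59, ∞, 96]
  [51, 61, ∞]
D(1):
  [∞, 5, -∞]
  [59, ∞, 96]
  [51, 61, ∞]
D(2):
  [∞, 5, 5]
  [59, ∞, 96]
  [59, 61, ∞]
D(3):
  [∞, 5, 5]
  [59, ∞, 96]
  [59, 61, ∞]
Answer: A* = [[∞, 5, 5], [59, ∞, 96], [59, 61, ∞]]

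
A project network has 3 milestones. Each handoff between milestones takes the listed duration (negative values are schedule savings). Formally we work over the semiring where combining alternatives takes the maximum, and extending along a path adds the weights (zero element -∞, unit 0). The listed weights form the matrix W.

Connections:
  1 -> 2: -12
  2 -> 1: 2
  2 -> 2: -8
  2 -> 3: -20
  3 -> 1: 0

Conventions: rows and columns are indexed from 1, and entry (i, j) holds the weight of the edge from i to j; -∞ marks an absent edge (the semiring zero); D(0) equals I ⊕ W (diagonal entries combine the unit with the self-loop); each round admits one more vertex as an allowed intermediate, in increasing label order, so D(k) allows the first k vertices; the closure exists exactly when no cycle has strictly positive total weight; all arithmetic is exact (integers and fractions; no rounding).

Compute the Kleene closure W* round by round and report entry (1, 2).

D(0):
  [0, -12, -∞]
  [2, 0, -20]
  [0, -∞, 0]
D(1):
  [0, -12, -∞]
  [2, 0, -20]
  [0, -12, 0]
D(2):
  [0, -12, -32]
  [2, 0, -20]
  [0, -12, 0]
D(3):
  [0, -12, -32]
  [2, 0, -20]
  [0, -12, 0]
Answer: W*[1][2] = -12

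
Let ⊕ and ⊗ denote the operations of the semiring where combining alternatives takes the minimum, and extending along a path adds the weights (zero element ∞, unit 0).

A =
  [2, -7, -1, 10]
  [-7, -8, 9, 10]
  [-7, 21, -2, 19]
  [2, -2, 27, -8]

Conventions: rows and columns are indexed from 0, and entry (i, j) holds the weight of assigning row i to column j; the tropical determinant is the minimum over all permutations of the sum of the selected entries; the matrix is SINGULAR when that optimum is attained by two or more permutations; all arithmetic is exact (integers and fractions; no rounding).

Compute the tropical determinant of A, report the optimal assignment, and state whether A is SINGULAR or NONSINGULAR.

σ = (0, 1, 2, 3): 2 + (-8) + (-2) + (-8) = -16
σ = (0, 1, 3, 2): 2 + (-8) + 19 + 27 = 40
σ = (0, 2, 1, 3): 2 + 9 + 21 + (-8) = 24
σ = (0, 2, 3, 1): 2 + 9 + 19 + (-2) = 28
σ = (0, 3, 1, 2): 2 + 10 + 21 + 27 = 60
σ = (0, 3, 2, 1): 2 + 10 + (-2) + (-2) = 8
σ = (1, 0, 2, 3): (-7) + (-7) + (-2) + (-8) = -24
σ = (1, 0, 3, 2): (-7) + (-7) + 19 + 27 = 32
σ = (1, 2, 0, 3): (-7) + 9 + (-7) + (-8) = -13
σ = (1, 2, 3, 0): (-7) + 9 + 19 + 2 = 23
σ = (1, 3, 0, 2): (-7) + 10 + (-7) + 27 = 23
σ = (1, 3, 2, 0): (-7) + 10 + (-2) + 2 = 3
σ = (2, 0, 1, 3): (-1) + (-7) + 21 + (-8) = 5
σ = (2, 0, 3, 1): (-1) + (-7) + 19 + (-2) = 9
σ = (2, 1, 0, 3): (-1) + (-8) + (-7) + (-8) = -24
σ = (2, 1, 3, 0): (-1) + (-8) + 19 + 2 = 12
σ = (2, 3, 0, 1): (-1) + 10 + (-7) + (-2) = 0
σ = (2, 3, 1, 0): (-1) + 10 + 21 + 2 = 32
σ = (3, 0, 1, 2): 10 + (-7) + 21 + 27 = 51
σ = (3, 0, 2, 1): 10 + (-7) + (-2) + (-2) = -1
σ = (3, 1, 0, 2): 10 + (-8) + (-7) + 27 = 22
σ = (3, 1, 2, 0): 10 + (-8) + (-2) + 2 = 2
σ = (3, 2, 0, 1): 10 + 9 + (-7) + (-2) = 10
σ = (3, 2, 1, 0): 10 + 9 + 21 + 2 = 42
Optimal value attained by: σ = (1, 0, 2, 3).
Answer: det⊕(A) = -24; verdict: SINGULAR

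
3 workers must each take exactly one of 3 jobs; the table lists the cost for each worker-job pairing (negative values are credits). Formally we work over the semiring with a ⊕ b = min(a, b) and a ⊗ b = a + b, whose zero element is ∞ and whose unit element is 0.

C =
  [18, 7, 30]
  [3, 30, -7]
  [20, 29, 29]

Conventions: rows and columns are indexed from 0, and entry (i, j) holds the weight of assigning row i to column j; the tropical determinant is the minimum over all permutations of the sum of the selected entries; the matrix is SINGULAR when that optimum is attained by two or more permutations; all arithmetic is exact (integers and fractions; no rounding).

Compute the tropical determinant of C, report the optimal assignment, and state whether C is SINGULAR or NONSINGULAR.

σ = (0, 1, 2): 18 + 30 + 29 = 77
σ = (0, 2, 1): 18 + (-7) + 29 = 40
σ = (1, 0, 2): 7 + 3 + 29 = 39
σ = (1, 2, 0): 7 + (-7) + 20 = 20
σ = (2, 0, 1): 30 + 3 + 29 = 62
σ = (2, 1, 0): 30 + 30 + 20 = 80
Optimal value attained by: σ = (1, 2, 0).
Answer: det⊕(C) = 20; verdict: NONSINGULAR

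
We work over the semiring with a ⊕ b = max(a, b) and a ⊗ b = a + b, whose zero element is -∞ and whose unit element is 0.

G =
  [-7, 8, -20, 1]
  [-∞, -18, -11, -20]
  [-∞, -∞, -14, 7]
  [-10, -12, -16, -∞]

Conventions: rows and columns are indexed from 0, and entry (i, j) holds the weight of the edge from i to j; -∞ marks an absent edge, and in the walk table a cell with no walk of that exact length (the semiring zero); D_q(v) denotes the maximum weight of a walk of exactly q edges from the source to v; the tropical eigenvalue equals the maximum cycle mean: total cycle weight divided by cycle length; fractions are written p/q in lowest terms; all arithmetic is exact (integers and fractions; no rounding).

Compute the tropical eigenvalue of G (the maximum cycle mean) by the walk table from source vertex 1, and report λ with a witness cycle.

q=0: [-∞, 0, -∞, -∞]
q=1: [-∞, -18, -11, -20]
q=2: [-30, -32, -25, -4]
q=3: [-14, -16, -20, -18]
q=4: [-21, -6, -27, -13]
Optimal cycle mean attained by: cycle 0->1->2->3->0, total 8 + (-11) + 7 + (-10), length 4.
Answer: λ = -3/2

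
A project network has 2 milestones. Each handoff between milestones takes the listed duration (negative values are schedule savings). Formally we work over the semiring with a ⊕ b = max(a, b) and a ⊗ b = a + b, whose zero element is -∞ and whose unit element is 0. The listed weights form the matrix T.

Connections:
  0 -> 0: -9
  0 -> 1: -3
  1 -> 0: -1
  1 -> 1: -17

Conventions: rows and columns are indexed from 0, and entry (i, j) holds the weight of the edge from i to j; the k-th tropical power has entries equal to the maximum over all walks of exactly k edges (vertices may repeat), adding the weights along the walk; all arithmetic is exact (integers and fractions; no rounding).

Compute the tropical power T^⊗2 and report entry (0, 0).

T^⊗2:
  [-4, -12]
  [-10, -4]
Key observation: the optimum is the walk 0->1->0, with weight (-3) + (-1) = -4.
Optimal value attained by: walk 0->1->0.
Answer: (T^⊗2)[0][0] = -4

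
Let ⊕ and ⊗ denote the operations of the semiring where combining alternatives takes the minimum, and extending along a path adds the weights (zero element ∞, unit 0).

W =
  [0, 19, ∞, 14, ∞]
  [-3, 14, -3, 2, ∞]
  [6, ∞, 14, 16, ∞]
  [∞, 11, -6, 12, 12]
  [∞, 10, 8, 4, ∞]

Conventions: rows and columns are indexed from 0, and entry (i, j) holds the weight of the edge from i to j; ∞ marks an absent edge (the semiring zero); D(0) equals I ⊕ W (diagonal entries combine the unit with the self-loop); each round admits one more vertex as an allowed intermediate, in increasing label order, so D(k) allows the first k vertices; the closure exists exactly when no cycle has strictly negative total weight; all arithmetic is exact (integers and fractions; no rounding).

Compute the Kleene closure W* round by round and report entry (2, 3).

D(0):
  [0, 19, ∞, 14, ∞]
  [-3, 0, -3, 2, ∞]
  [6, ∞, 0, 16, ∞]
  [∞, 11, -6, 0, 12]
  [∞, 10, 8, 4, 0]
D(1):
  [0, 19, ∞, 14, ∞]
  [-3, 0, -3, 2, ∞]
  [6, 25, 0, 16, ∞]
  [∞, 11, -6, 0, 12]
  [∞, 10, 8, 4, 0]
D(2):
  [0, 19, 16, 14, ∞]
  [-3, 0, -3, 2, ∞]
  [6, 25, 0, 16, ∞]
  [8, 11, -6, 0, 12]
  [7, 10, 7, 4, 0]
D(3):
  [0, 19, 16, 14, ∞]
  [-3, 0, -3, 2, ∞]
  [6, 25, 0, 16, ∞]
  [0, 11, -6, 0, 12]
  [7, 10, 7, 4, 0]
D(4):
  [0, 19, 8, 14, 26]
  [-3, 0, -4, 2, 14]
  [6, 25, 0, 16, 28]
  [0, 11, -6, 0, 12]
  [4, 10, -2, 4, 0]
D(5):
  [0, 19, 8, 14, 26]
  [-3, 0, -4, 2, 14]
  [6, 25, 0, 16, 28]
  [0, 11, -6, 0, 12]
  [4, 10, -2, 4, 0]
Answer: W*[2][3] = 16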